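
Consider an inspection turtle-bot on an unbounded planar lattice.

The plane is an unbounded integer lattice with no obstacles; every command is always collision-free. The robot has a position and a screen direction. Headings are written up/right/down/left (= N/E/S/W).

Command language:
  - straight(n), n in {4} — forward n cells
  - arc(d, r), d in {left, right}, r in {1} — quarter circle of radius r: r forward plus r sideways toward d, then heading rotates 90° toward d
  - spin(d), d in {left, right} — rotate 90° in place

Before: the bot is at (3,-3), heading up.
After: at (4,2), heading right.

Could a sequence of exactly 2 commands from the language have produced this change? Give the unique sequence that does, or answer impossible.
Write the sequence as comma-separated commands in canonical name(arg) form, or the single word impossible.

straight(4), arc(right, 1)

key: running arc(right, 1) before straight(4) would end elsewhere — order is forced
from: at (3,-3), heading up
[1] after straight(4): at (3,1), heading up
[2] after arc(right, 1): at (4,2), heading right
no other 2-command option fits: unique.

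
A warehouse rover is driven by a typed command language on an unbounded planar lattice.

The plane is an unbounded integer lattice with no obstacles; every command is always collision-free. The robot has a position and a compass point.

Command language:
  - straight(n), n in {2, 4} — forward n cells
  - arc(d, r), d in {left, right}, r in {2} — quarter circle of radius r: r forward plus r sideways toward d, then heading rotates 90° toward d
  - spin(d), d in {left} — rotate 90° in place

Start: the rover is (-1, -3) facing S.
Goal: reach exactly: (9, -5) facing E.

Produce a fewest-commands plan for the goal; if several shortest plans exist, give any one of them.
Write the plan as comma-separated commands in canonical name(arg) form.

initial: (-1, -3) facing S
step 1 (arc(left, 2)): (1, -5) facing E
step 2 (straight(4)): (5, -5) facing E
step 3 (straight(4)): (9, -5) facing E
shorter routes all fall short; 3 is best.

arc(left, 2), straight(4), straight(4)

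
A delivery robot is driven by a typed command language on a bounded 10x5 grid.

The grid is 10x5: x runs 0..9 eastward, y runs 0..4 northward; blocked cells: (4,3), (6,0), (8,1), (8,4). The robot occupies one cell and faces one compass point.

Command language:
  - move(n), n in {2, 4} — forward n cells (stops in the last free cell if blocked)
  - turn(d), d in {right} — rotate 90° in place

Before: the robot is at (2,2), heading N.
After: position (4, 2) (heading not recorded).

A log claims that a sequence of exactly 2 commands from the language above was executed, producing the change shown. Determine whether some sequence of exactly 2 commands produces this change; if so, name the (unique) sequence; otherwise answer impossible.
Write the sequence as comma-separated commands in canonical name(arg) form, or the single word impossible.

turn(right), move(2)

key: order matters: swapping turn(right) and move(2) lands elsewhere
t0: at (2,2), heading N
step 1 (turn(right)): at (2,2), heading E
step 2 (move(2)): at (4,2), heading E
no other 2-command option fits: unique.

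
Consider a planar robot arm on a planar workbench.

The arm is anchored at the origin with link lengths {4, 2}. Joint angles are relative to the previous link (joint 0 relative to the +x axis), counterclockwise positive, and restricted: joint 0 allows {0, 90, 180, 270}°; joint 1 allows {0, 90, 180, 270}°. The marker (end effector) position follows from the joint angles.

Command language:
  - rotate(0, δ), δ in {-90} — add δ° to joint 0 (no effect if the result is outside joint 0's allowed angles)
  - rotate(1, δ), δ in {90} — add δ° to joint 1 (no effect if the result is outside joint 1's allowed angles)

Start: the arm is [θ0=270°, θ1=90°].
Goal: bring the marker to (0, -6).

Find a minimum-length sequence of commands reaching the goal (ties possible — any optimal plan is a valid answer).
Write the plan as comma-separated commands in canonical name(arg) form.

rotate(1, 90), rotate(1, 90), rotate(1, 90)

start: [θ0=270°, θ1=90°]
1. rotate(1, 90) → [θ0=270°, θ1=180°]
2. rotate(1, 90) → [θ0=270°, θ1=270°]
3. rotate(1, 90) → [θ0=270°, θ1=0°]
shorter routes all fall short; 3 is best.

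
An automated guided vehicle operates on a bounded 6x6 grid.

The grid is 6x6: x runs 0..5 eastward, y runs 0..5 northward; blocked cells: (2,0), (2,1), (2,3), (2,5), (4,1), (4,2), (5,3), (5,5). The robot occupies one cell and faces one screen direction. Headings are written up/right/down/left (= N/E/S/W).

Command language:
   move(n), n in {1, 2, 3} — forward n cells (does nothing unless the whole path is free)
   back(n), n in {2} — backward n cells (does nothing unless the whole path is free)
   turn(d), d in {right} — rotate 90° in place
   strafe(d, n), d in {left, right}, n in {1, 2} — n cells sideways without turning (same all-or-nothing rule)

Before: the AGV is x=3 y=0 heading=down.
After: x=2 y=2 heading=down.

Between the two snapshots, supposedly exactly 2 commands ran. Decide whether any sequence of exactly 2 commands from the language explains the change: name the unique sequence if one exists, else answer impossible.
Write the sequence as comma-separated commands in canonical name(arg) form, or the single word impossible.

key: heading stays S — no command in the sequence turns
initial: x=3 y=0 heading=down
1. back(2) → x=3 y=2 heading=down
2. strafe(right, 1) → x=2 y=2 heading=down
uniquely the one of 81 2-step routes that fits.

back(2), strafe(right, 1)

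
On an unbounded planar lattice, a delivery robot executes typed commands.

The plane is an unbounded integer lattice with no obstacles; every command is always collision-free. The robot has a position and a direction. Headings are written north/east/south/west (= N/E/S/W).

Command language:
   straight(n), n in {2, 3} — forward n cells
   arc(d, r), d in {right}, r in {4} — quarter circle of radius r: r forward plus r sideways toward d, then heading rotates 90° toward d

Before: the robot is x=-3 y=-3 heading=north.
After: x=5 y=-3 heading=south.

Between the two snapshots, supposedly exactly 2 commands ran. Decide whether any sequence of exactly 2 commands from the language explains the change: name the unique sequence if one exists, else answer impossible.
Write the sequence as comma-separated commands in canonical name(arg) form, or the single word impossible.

key: position moved to (5,-3) AND the heading swung to S — translation plus rotation needed
begin: x=-3 y=-3 heading=north
1. arc(right, 4) → x=1 y=1 heading=east
2. arc(right, 4) → x=5 y=-3 heading=south
all 9 alternatives checked — unique.

arc(right, 4), arc(right, 4)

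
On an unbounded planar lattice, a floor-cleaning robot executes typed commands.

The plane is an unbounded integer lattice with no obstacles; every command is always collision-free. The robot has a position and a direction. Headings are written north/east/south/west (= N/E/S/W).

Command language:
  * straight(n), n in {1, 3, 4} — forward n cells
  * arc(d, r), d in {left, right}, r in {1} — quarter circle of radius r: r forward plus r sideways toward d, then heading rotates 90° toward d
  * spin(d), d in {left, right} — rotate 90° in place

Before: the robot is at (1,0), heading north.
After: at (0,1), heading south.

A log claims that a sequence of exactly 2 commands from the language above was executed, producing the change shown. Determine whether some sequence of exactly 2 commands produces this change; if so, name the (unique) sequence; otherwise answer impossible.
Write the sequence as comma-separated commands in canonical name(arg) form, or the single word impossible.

key: running spin(left) before arc(left, 1) would end elsewhere — order is forced
from: at (1,0), heading north
t=1 arc(left, 1) ⇒ at (0,1), heading west
t=2 spin(left) ⇒ at (0,1), heading south
no other 2-command option fits: unique.

arc(left, 1), spin(left)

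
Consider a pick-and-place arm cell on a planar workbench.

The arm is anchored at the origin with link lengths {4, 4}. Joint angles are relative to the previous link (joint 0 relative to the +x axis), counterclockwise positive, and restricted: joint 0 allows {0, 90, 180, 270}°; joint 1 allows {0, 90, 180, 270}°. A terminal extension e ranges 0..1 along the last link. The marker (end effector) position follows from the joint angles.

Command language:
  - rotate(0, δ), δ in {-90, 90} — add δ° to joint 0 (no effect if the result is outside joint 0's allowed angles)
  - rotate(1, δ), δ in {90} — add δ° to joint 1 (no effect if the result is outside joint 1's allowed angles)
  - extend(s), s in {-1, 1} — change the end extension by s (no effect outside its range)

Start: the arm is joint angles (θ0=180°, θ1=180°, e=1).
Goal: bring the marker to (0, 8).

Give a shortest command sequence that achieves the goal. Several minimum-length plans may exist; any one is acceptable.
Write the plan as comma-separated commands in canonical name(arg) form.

initial: joint angles (θ0=180°, θ1=180°, e=1)
[1] after extend(-1): joint angles (θ0=180°, θ1=180°, e=0)
[2] after rotate(0, -90): joint angles (θ0=90°, θ1=180°, e=0)
[3] after rotate(1, 90): joint angles (θ0=90°, θ1=270°, e=0)
[4] after rotate(1, 90): joint angles (θ0=90°, θ1=0°, e=0)
no 3-step plan works, so 4 is optimal.

extend(-1), rotate(0, -90), rotate(1, 90), rotate(1, 90)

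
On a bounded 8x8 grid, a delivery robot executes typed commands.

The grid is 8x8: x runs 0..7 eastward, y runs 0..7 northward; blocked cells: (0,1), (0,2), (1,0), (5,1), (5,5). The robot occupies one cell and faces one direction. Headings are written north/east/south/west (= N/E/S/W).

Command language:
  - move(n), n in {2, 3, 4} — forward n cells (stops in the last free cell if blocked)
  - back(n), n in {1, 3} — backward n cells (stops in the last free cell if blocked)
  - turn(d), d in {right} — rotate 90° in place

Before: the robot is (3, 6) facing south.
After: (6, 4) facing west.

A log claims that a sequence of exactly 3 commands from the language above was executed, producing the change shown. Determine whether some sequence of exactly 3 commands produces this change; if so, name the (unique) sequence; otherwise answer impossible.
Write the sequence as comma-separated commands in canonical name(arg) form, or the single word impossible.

key: order matters: swapping move(2) and back(3) lands elsewhere
initial: (3, 6) facing south
1. move(2) → (3, 4) facing south
2. turn(right) → (3, 4) facing west
3. back(3) → (6, 4) facing west
uniquely the one of 216 3-step routes that fits.

move(2), turn(right), back(3)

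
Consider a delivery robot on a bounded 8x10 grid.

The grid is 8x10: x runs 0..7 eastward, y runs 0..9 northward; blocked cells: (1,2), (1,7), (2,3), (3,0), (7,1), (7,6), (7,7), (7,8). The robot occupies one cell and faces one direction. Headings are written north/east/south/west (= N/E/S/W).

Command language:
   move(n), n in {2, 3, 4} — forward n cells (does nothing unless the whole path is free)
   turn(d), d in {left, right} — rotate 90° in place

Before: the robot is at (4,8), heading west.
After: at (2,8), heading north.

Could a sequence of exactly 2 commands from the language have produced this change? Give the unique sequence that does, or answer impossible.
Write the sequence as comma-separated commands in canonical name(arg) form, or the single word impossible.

move(2), turn(right)

key: order matters: swapping move(2) and turn(right) lands elsewhere
t0: at (4,8), heading west
1. move(2) → at (2,8), heading west
2. turn(right) → at (2,8), heading north
all 25 alternatives checked — unique.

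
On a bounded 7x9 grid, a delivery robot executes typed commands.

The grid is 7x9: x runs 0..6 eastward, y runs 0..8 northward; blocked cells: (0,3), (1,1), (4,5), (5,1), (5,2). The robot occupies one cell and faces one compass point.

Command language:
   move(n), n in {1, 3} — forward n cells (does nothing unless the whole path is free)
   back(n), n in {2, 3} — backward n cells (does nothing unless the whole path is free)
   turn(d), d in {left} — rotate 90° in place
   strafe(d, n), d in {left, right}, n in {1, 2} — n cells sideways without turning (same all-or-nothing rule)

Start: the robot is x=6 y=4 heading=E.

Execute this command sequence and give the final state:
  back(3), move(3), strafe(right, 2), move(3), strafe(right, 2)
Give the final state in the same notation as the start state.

x=6 y=0 heading=E

from: x=6 y=4 heading=E
t=1 back(3) ⇒ x=3 y=4 heading=E
t=2 move(3) ⇒ x=6 y=4 heading=E
t=3 strafe(right, 2) ⇒ x=6 y=2 heading=E
t=4 move(3) ⇒ x=6 y=2 heading=E
t=5 strafe(right, 2) ⇒ x=6 y=0 heading=E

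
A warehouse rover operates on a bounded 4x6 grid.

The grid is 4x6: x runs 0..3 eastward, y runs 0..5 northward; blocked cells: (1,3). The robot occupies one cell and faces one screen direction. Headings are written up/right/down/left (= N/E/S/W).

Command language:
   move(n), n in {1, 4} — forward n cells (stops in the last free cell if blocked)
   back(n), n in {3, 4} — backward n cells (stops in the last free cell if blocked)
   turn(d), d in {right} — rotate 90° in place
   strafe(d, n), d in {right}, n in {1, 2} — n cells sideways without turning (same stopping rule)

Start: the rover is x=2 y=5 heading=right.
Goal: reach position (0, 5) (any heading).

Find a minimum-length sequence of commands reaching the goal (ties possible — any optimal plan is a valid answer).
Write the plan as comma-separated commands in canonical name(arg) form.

from: x=2 y=5 heading=right
step 1 (back(3)): x=0 y=5 heading=right
shorter routes all fall short; 1 is best.

back(3)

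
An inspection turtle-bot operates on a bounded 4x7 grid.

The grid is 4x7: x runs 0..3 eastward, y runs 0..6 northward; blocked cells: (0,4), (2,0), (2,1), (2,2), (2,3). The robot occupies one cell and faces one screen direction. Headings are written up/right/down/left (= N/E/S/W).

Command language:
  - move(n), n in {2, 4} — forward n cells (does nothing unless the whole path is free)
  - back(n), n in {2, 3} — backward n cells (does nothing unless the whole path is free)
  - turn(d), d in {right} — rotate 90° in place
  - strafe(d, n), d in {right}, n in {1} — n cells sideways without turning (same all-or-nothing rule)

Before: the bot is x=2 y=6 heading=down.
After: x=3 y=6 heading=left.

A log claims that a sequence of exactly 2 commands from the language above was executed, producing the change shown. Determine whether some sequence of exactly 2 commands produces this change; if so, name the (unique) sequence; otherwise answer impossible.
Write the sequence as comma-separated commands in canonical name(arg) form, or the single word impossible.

impossible

no 2-step route produces this change.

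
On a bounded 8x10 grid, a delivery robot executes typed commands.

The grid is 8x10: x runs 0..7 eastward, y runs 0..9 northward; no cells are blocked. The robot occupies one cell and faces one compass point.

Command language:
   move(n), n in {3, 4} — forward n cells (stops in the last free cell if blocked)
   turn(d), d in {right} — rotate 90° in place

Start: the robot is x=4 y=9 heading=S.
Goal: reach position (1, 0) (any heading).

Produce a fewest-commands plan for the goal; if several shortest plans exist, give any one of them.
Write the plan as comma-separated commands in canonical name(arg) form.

move(3), move(3), move(3), turn(right), move(3)

begin: x=4 y=9 heading=S
t=1 move(3) ⇒ x=4 y=6 heading=S
t=2 move(3) ⇒ x=4 y=3 heading=S
t=3 move(3) ⇒ x=4 y=0 heading=S
t=4 turn(right) ⇒ x=4 y=0 heading=W
t=5 move(3) ⇒ x=1 y=0 heading=W
no 4-step plan works, so 5 is optimal.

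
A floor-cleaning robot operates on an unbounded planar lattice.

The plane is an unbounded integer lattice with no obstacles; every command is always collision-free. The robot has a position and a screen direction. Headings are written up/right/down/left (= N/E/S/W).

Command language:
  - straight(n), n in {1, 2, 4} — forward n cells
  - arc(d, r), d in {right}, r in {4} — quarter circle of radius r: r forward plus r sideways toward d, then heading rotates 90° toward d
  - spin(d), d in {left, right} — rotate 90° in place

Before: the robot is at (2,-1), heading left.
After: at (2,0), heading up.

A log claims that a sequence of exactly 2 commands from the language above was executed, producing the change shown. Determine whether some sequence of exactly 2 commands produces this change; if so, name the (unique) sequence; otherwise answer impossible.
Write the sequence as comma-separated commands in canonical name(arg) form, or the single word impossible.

spin(right), straight(1)

key: cell and facing (now N) both changed — the 2 commands mix motion and turning
begin: at (2,-1), heading left
step 1 (spin(right)): at (2,-1), heading up
step 2 (straight(1)): at (2,0), heading up
no rival 2-sequence matches.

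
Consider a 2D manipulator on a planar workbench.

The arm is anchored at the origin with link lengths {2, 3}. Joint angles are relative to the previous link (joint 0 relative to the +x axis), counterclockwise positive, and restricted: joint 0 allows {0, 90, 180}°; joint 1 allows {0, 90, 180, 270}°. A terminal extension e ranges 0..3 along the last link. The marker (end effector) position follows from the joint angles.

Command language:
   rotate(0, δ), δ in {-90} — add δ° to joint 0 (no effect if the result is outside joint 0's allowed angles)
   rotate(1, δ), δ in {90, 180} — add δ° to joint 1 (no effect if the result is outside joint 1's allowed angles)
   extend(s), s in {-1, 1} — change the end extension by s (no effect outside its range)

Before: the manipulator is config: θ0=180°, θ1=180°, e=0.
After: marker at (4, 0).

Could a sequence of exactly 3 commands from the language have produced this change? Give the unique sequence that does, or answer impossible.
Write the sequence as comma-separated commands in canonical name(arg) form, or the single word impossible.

from: config: θ0=180°, θ1=180°, e=0
step 1 (extend(1)): config: θ0=180°, θ1=180°, e=1
step 2 (extend(1)): config: θ0=180°, θ1=180°, e=2
step 3 (extend(1)): config: θ0=180°, θ1=180°, e=3
all 125 alternatives checked — unique.

extend(1), extend(1), extend(1)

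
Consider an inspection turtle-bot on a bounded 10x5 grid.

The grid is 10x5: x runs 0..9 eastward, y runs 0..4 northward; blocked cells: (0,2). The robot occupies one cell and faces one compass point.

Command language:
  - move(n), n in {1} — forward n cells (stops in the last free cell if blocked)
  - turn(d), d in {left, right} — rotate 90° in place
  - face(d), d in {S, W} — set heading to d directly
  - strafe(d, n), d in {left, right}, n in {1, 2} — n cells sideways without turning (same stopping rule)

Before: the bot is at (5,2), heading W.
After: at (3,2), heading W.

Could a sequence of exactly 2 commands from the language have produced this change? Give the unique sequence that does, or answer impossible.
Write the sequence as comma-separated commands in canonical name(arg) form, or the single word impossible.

key: heading stays W — no command in the sequence turns
from: at (5,2), heading W
t=1 move(1) ⇒ at (4,2), heading W
t=2 move(1) ⇒ at (3,2), heading W
all 81 alternatives checked — unique.

move(1), move(1)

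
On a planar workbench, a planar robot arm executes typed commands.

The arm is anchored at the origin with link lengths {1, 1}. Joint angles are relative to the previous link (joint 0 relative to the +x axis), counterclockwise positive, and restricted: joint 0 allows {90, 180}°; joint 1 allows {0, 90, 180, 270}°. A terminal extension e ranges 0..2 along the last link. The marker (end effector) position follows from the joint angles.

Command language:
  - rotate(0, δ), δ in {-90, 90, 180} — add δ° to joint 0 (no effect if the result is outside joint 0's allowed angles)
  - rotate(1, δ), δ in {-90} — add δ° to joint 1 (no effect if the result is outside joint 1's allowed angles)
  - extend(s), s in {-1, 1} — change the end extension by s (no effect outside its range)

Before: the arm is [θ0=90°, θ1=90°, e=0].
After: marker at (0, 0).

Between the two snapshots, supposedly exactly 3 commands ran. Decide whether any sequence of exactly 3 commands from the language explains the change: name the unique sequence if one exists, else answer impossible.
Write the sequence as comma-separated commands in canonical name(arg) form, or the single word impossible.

t0: [θ0=90°, θ1=90°, e=0]
[1] after rotate(1, -90): [θ0=90°, θ1=0°, e=0]
[2] after rotate(1, -90): [θ0=90°, θ1=270°, e=0]
[3] after rotate(1, -90): [θ0=90°, θ1=180°, e=0]
no rival 3-sequence matches.

rotate(1, -90), rotate(1, -90), rotate(1, -90)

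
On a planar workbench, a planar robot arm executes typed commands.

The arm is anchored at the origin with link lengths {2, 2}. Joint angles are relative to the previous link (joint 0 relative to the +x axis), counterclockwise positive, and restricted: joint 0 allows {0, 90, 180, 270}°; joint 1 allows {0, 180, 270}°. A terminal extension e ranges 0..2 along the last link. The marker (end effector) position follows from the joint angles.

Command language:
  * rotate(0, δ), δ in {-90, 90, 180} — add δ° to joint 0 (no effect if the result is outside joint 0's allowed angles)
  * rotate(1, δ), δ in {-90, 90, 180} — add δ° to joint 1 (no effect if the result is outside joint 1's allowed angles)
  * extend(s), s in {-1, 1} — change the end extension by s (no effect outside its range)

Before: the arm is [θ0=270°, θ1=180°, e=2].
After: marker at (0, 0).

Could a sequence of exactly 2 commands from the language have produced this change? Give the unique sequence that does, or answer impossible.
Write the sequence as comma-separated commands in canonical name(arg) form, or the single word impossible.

extend(-1), extend(-1)

begin: [θ0=270°, θ1=180°, e=2]
1. extend(-1) → [θ0=270°, θ1=180°, e=1]
2. extend(-1) → [θ0=270°, θ1=180°, e=0]
no rival 2-sequence matches.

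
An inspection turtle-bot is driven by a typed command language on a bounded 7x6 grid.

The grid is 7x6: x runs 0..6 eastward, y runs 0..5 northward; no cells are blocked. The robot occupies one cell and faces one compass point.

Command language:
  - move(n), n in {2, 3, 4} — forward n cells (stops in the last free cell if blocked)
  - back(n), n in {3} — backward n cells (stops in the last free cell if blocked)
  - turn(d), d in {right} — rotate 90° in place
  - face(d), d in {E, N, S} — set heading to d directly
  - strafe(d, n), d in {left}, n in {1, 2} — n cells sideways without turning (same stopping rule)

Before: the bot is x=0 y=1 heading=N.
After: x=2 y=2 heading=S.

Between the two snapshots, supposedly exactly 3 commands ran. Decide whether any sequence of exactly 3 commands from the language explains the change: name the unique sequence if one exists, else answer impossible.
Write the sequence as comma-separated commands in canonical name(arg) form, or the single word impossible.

impossible

every 3-command combo misses the target.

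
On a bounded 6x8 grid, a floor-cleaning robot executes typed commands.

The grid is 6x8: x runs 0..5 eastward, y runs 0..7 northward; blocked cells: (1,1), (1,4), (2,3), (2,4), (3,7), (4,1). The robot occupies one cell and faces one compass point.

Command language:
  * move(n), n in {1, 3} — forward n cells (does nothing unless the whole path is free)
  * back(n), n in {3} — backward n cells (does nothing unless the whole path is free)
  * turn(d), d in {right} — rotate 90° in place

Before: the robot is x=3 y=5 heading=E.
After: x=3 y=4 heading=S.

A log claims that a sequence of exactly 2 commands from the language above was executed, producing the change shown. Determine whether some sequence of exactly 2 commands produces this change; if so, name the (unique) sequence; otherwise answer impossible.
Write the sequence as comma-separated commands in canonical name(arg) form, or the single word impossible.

key: running move(1) before turn(right) would end elsewhere — order is forced
start: x=3 y=5 heading=E
[1] after turn(right): x=3 y=5 heading=S
[2] after move(1): x=3 y=4 heading=S
all 16 alternatives checked — unique.

turn(right), move(1)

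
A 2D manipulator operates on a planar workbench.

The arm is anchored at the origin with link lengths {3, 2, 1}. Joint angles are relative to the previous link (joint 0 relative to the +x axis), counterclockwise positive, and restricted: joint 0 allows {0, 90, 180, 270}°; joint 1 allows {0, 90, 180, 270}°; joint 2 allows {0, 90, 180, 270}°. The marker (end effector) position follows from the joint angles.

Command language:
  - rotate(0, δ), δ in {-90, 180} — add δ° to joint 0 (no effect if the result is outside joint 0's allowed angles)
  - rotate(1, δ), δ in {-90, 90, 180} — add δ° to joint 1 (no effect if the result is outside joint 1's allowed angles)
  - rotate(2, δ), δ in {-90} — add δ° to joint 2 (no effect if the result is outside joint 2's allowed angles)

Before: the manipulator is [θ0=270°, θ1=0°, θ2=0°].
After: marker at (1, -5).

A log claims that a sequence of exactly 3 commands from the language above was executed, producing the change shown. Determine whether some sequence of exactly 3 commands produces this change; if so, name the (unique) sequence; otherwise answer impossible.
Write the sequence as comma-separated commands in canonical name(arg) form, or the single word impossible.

rotate(2, -90), rotate(2, -90), rotate(2, -90)

from: [θ0=270°, θ1=0°, θ2=0°]
1. rotate(2, -90) → [θ0=270°, θ1=0°, θ2=270°]
2. rotate(2, -90) → [θ0=270°, θ1=0°, θ2=180°]
3. rotate(2, -90) → [θ0=270°, θ1=0°, θ2=90°]
no rival 3-sequence matches.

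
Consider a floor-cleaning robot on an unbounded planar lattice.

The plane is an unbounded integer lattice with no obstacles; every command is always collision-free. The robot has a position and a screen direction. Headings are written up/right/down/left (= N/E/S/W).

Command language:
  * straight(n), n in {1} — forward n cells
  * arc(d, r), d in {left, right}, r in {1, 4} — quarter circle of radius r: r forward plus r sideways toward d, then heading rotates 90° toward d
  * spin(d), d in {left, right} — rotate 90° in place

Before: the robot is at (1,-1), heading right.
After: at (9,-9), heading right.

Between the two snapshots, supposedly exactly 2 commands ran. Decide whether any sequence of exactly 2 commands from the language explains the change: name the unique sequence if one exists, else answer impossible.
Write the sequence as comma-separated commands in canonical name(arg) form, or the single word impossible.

arc(right, 4), arc(left, 4)

key: order matters: swapping arc(right, 4) and arc(left, 4) lands elsewhere
initial: at (1,-1), heading right
1. arc(right, 4) → at (5,-5), heading down
2. arc(left, 4) → at (9,-9), heading right
no rival 2-sequence matches.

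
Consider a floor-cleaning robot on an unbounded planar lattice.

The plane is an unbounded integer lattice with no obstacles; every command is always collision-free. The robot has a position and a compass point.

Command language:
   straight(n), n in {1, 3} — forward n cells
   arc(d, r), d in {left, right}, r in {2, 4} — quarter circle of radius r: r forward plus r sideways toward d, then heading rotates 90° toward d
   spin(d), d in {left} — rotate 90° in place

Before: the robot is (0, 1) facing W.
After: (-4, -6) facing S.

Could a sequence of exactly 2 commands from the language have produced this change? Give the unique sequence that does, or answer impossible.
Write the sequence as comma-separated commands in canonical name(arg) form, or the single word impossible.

arc(left, 4), straight(3)

key: order matters: swapping arc(left, 4) and straight(3) lands elsewhere
from: (0, 1) facing W
t=1 arc(left, 4) ⇒ (-4, -3) facing S
t=2 straight(3) ⇒ (-4, -6) facing S
no other 2-command option fits: unique.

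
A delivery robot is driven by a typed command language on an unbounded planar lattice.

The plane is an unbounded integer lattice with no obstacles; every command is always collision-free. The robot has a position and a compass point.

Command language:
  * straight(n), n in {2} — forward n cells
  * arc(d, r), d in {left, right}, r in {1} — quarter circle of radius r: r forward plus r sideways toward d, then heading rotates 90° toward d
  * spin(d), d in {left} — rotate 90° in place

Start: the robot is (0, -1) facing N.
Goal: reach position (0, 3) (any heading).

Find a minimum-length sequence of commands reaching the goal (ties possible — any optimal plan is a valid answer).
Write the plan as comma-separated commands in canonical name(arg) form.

straight(2), straight(2)

from: (0, -1) facing N
[1] after straight(2): (0, 1) facing N
[2] after straight(2): (0, 3) facing N
no 1-step plan works, so 2 is optimal.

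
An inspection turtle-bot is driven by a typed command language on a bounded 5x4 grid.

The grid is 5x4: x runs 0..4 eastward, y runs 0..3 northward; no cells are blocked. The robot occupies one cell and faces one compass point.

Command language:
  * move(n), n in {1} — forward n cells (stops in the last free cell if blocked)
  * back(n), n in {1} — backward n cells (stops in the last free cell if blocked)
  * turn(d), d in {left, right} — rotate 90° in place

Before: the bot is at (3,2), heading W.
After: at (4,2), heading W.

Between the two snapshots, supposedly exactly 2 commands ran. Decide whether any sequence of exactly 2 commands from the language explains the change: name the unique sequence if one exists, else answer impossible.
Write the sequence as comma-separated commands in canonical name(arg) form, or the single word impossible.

key: the second back(1) runs into the grid edge before its full distance
from: at (3,2), heading W
t=1 back(1) ⇒ at (4,2), heading W
t=2 back(1) ⇒ at (4,2), heading W
no rival 2-sequence matches.

back(1), back(1)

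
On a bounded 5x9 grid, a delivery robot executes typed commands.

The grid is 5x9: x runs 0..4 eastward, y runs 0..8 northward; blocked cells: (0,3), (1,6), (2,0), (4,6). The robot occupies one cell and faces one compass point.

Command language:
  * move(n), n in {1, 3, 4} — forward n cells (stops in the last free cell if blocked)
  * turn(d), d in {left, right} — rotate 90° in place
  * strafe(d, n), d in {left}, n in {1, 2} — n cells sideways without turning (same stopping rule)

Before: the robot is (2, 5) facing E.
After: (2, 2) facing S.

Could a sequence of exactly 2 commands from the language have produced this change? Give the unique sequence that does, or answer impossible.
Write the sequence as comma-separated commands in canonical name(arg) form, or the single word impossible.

turn(right), move(3)

key: order matters: swapping turn(right) and move(3) lands elsewhere
t0: (2, 5) facing E
step 1 (turn(right)): (2, 5) facing S
step 2 (move(3)): (2, 2) facing S
uniquely the one of 49 2-step routes that fits.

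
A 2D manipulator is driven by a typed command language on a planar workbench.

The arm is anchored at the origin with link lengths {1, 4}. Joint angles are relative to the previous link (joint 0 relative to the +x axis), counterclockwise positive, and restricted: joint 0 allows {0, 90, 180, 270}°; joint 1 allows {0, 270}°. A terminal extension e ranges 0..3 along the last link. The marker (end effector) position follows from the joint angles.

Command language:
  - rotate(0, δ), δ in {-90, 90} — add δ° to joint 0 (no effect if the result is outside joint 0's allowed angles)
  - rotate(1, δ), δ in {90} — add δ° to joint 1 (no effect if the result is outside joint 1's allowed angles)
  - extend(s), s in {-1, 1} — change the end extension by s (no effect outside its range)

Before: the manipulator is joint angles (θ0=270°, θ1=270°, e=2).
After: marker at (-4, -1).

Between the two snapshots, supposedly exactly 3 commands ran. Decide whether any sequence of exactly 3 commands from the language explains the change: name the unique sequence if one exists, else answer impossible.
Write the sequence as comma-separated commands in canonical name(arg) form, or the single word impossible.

start: joint angles (θ0=270°, θ1=270°, e=2)
t=1 extend(-1) ⇒ joint angles (θ0=270°, θ1=270°, e=1)
t=2 extend(-1) ⇒ joint angles (θ0=270°, θ1=270°, e=0)
t=3 extend(-1) ⇒ joint angles (θ0=270°, θ1=270°, e=0)
no other 3-command option fits: unique.

extend(-1), extend(-1), extend(-1)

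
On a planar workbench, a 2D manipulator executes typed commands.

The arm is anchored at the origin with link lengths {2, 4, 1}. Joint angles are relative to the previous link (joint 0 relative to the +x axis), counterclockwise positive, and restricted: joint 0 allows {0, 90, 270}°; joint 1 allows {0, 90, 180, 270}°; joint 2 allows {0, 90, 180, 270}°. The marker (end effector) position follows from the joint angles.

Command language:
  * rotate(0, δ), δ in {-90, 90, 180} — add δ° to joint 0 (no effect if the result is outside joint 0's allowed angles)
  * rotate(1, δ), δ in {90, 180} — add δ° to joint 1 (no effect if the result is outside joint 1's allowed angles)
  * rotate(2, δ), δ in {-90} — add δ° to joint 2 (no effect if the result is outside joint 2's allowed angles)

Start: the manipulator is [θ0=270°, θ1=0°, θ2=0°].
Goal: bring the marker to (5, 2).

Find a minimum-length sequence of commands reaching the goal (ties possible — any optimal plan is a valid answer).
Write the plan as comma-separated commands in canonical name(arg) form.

begin: [θ0=270°, θ1=0°, θ2=0°]
[1] after rotate(0, 180): [θ0=90°, θ1=0°, θ2=0°]
[2] after rotate(1, 90): [θ0=90°, θ1=90°, θ2=0°]
[3] after rotate(1, 180): [θ0=90°, θ1=270°, θ2=0°]
nothing shorter than 3 reaches the goal.

rotate(0, 180), rotate(1, 90), rotate(1, 180)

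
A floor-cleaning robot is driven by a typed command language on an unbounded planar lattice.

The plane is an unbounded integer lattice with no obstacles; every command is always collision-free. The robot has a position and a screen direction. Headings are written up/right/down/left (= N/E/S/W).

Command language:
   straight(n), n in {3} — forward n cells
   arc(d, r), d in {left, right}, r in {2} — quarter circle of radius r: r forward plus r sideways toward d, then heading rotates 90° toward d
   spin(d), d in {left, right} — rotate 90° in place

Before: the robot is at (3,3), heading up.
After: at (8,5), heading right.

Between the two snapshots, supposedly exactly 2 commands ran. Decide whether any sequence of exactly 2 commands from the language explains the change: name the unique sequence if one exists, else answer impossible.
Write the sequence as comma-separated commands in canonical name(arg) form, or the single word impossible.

arc(right, 2), straight(3)

key: order matters: swapping arc(right, 2) and straight(3) lands elsewhere
initial: at (3,3), heading up
1. arc(right, 2) → at (5,5), heading right
2. straight(3) → at (8,5), heading right
all 25 alternatives checked — unique.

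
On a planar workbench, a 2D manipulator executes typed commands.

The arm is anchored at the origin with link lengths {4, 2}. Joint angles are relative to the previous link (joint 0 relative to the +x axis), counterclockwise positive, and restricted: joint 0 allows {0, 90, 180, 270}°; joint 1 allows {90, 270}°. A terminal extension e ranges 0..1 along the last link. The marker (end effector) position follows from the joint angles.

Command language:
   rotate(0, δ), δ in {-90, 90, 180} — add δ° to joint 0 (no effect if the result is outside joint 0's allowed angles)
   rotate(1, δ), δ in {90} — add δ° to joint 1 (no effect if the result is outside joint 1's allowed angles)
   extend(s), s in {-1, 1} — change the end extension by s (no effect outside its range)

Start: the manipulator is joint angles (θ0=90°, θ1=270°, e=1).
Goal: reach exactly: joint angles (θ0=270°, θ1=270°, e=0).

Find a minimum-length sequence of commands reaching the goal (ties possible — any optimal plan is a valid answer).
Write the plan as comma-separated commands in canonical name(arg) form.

begin: joint angles (θ0=90°, θ1=270°, e=1)
t=1 rotate(0, 180) ⇒ joint angles (θ0=270°, θ1=270°, e=1)
t=2 extend(-1) ⇒ joint angles (θ0=270°, θ1=270°, e=0)
shorter routes all fall short; 2 is best.

rotate(0, 180), extend(-1)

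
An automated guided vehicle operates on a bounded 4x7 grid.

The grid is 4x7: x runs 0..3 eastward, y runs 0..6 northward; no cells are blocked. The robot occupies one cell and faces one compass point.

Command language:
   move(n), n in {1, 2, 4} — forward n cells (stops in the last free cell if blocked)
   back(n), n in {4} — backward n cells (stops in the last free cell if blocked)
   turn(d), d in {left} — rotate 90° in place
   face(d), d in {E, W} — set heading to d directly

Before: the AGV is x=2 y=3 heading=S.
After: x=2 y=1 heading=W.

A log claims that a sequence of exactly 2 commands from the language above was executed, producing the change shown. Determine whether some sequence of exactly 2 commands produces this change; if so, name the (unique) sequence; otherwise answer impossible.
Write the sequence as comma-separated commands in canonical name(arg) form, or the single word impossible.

key: order matters: swapping move(2) and face(W) lands elsewhere
initial: x=2 y=3 heading=S
t=1 move(2) ⇒ x=2 y=1 heading=S
t=2 face(W) ⇒ x=2 y=1 heading=W
all 49 alternatives checked — unique.

move(2), face(W)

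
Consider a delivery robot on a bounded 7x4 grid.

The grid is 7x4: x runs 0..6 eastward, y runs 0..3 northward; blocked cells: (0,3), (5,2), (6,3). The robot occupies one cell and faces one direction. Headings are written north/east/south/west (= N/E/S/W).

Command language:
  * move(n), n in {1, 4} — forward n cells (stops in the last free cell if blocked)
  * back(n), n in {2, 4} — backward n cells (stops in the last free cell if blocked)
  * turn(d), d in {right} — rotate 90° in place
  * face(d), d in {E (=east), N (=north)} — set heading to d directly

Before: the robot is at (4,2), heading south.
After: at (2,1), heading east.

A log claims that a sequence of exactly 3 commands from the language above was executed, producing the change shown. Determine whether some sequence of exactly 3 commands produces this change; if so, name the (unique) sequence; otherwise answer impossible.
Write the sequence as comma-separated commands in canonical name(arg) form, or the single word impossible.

move(1), face(E), back(2)

key: running back(2) before move(1) would end elsewhere — order is forced
from: at (4,2), heading south
step 1 (move(1)): at (4,1), heading south
step 2 (face(E)): at (4,1), heading east
step 3 (back(2)): at (2,1), heading east
no rival 3-sequence matches.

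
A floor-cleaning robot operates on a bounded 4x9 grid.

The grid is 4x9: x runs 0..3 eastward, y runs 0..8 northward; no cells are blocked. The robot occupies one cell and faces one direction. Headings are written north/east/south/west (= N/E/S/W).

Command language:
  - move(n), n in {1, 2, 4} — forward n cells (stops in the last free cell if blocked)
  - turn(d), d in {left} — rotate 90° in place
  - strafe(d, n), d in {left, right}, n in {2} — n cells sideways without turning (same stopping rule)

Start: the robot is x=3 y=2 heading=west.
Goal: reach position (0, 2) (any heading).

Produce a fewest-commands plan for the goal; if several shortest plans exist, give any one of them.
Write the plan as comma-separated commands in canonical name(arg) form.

from: x=3 y=2 heading=west
t=1 move(4) ⇒ x=0 y=2 heading=west
nothing shorter than 1 reaches the goal.

move(4)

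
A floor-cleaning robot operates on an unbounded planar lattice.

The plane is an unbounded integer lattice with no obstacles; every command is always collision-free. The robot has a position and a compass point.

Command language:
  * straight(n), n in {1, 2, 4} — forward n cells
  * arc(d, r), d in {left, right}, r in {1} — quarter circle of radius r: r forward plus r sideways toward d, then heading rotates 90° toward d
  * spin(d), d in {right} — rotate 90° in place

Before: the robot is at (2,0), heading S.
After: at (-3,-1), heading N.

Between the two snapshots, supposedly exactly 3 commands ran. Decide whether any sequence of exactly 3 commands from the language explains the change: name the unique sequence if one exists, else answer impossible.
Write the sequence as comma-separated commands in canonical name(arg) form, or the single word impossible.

arc(right, 1), straight(4), spin(right)

key: position moved to (-3,-1) AND the heading swung to N — translation plus rotation needed
begin: at (2,0), heading S
t=1 arc(right, 1) ⇒ at (1,-1), heading W
t=2 straight(4) ⇒ at (-3,-1), heading W
t=3 spin(right) ⇒ at (-3,-1), heading N
no other 3-command option fits: unique.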